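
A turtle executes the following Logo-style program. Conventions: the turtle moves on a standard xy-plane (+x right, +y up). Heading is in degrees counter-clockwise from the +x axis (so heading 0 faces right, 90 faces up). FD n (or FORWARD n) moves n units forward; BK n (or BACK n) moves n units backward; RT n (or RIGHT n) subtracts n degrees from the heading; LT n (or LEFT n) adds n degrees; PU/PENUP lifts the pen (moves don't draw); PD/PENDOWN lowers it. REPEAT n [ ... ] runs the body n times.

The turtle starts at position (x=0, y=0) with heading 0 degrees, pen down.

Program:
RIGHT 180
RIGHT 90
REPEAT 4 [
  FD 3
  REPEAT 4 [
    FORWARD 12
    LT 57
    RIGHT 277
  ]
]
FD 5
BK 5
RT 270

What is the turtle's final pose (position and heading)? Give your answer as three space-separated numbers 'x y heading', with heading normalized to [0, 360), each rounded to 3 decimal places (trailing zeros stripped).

Executing turtle program step by step:
Start: pos=(0,0), heading=0, pen down
RT 180: heading 0 -> 180
RT 90: heading 180 -> 90
REPEAT 4 [
  -- iteration 1/4 --
  FD 3: (0,0) -> (0,3) [heading=90, draw]
  REPEAT 4 [
    -- iteration 1/4 --
    FD 12: (0,3) -> (0,15) [heading=90, draw]
    LT 57: heading 90 -> 147
    RT 277: heading 147 -> 230
    -- iteration 2/4 --
    FD 12: (0,15) -> (-7.713,5.807) [heading=230, draw]
    LT 57: heading 230 -> 287
    RT 277: heading 287 -> 10
    -- iteration 3/4 --
    FD 12: (-7.713,5.807) -> (4.104,7.891) [heading=10, draw]
    LT 57: heading 10 -> 67
    RT 277: heading 67 -> 150
    -- iteration 4/4 --
    FD 12: (4.104,7.891) -> (-6.288,13.891) [heading=150, draw]
    LT 57: heading 150 -> 207
    RT 277: heading 207 -> 290
  ]
  -- iteration 2/4 --
  FD 3: (-6.288,13.891) -> (-5.262,11.072) [heading=290, draw]
  REPEAT 4 [
    -- iteration 1/4 --
    FD 12: (-5.262,11.072) -> (-1.158,-0.204) [heading=290, draw]
    LT 57: heading 290 -> 347
    RT 277: heading 347 -> 70
    -- iteration 2/4 --
    FD 12: (-1.158,-0.204) -> (2.946,11.072) [heading=70, draw]
    LT 57: heading 70 -> 127
    RT 277: heading 127 -> 210
    -- iteration 3/4 --
    FD 12: (2.946,11.072) -> (-7.446,5.072) [heading=210, draw]
    LT 57: heading 210 -> 267
    RT 277: heading 267 -> 350
    -- iteration 4/4 --
    FD 12: (-7.446,5.072) -> (4.372,2.988) [heading=350, draw]
    LT 57: heading 350 -> 47
    RT 277: heading 47 -> 130
  ]
  -- iteration 3/4 --
  FD 3: (4.372,2.988) -> (2.444,5.287) [heading=130, draw]
  REPEAT 4 [
    -- iteration 1/4 --
    FD 12: (2.444,5.287) -> (-5.27,14.479) [heading=130, draw]
    LT 57: heading 130 -> 187
    RT 277: heading 187 -> 270
    -- iteration 2/4 --
    FD 12: (-5.27,14.479) -> (-5.27,2.479) [heading=270, draw]
    LT 57: heading 270 -> 327
    RT 277: heading 327 -> 50
    -- iteration 3/4 --
    FD 12: (-5.27,2.479) -> (2.444,11.672) [heading=50, draw]
    LT 57: heading 50 -> 107
    RT 277: heading 107 -> 190
    -- iteration 4/4 --
    FD 12: (2.444,11.672) -> (-9.374,9.588) [heading=190, draw]
    LT 57: heading 190 -> 247
    RT 277: heading 247 -> 330
  ]
  -- iteration 4/4 --
  FD 3: (-9.374,9.588) -> (-6.776,8.088) [heading=330, draw]
  REPEAT 4 [
    -- iteration 1/4 --
    FD 12: (-6.776,8.088) -> (3.616,2.088) [heading=330, draw]
    LT 57: heading 330 -> 27
    RT 277: heading 27 -> 110
    -- iteration 2/4 --
    FD 12: (3.616,2.088) -> (-0.488,13.364) [heading=110, draw]
    LT 57: heading 110 -> 167
    RT 277: heading 167 -> 250
    -- iteration 3/4 --
    FD 12: (-0.488,13.364) -> (-4.592,2.088) [heading=250, draw]
    LT 57: heading 250 -> 307
    RT 277: heading 307 -> 30
    -- iteration 4/4 --
    FD 12: (-4.592,2.088) -> (5.8,8.088) [heading=30, draw]
    LT 57: heading 30 -> 87
    RT 277: heading 87 -> 170
  ]
]
FD 5: (5.8,8.088) -> (0.876,8.956) [heading=170, draw]
BK 5: (0.876,8.956) -> (5.8,8.088) [heading=170, draw]
RT 270: heading 170 -> 260
Final: pos=(5.8,8.088), heading=260, 22 segment(s) drawn

Answer: 5.8 8.088 260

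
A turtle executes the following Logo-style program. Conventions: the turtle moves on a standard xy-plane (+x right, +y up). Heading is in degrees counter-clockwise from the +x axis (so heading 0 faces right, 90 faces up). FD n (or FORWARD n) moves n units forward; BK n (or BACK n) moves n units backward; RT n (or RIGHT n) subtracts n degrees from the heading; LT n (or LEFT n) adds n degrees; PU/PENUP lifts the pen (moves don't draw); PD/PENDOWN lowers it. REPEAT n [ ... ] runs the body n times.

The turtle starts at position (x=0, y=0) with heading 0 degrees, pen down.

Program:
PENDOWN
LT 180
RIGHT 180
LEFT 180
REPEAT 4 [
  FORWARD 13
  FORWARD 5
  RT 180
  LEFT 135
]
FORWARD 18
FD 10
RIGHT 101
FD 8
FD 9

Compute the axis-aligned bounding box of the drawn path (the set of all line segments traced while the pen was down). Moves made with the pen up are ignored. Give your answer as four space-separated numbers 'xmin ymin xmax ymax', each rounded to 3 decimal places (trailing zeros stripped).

Answer: -30.728 0 10 43.456

Derivation:
Executing turtle program step by step:
Start: pos=(0,0), heading=0, pen down
PD: pen down
LT 180: heading 0 -> 180
RT 180: heading 180 -> 0
LT 180: heading 0 -> 180
REPEAT 4 [
  -- iteration 1/4 --
  FD 13: (0,0) -> (-13,0) [heading=180, draw]
  FD 5: (-13,0) -> (-18,0) [heading=180, draw]
  RT 180: heading 180 -> 0
  LT 135: heading 0 -> 135
  -- iteration 2/4 --
  FD 13: (-18,0) -> (-27.192,9.192) [heading=135, draw]
  FD 5: (-27.192,9.192) -> (-30.728,12.728) [heading=135, draw]
  RT 180: heading 135 -> 315
  LT 135: heading 315 -> 90
  -- iteration 3/4 --
  FD 13: (-30.728,12.728) -> (-30.728,25.728) [heading=90, draw]
  FD 5: (-30.728,25.728) -> (-30.728,30.728) [heading=90, draw]
  RT 180: heading 90 -> 270
  LT 135: heading 270 -> 45
  -- iteration 4/4 --
  FD 13: (-30.728,30.728) -> (-21.536,39.92) [heading=45, draw]
  FD 5: (-21.536,39.92) -> (-18,43.456) [heading=45, draw]
  RT 180: heading 45 -> 225
  LT 135: heading 225 -> 0
]
FD 18: (-18,43.456) -> (0,43.456) [heading=0, draw]
FD 10: (0,43.456) -> (10,43.456) [heading=0, draw]
RT 101: heading 0 -> 259
FD 8: (10,43.456) -> (8.474,35.603) [heading=259, draw]
FD 9: (8.474,35.603) -> (6.756,26.768) [heading=259, draw]
Final: pos=(6.756,26.768), heading=259, 12 segment(s) drawn

Segment endpoints: x in {-30.728, -27.192, -21.536, -18, -13, 0, 6.756, 8.474, 10}, y in {0, 0, 0, 9.192, 12.728, 25.728, 26.768, 30.728, 35.603, 39.92, 43.456}
xmin=-30.728, ymin=0, xmax=10, ymax=43.456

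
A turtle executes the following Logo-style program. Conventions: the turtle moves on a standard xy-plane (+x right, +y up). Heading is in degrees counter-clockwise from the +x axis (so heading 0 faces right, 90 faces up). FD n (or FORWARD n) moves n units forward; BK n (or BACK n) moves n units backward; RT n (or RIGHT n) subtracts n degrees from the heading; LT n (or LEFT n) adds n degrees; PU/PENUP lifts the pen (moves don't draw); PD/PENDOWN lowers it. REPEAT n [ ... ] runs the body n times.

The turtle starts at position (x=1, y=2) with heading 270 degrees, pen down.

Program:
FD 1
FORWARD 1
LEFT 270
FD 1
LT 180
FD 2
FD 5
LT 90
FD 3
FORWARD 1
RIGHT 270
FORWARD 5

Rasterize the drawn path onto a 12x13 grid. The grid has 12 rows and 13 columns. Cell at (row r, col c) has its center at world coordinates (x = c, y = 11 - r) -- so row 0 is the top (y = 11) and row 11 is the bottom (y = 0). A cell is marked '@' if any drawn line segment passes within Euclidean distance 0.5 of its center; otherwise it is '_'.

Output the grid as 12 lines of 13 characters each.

Segment 0: (1,2) -> (1,1)
Segment 1: (1,1) -> (1,0)
Segment 2: (1,0) -> (-0,0)
Segment 3: (-0,0) -> (2,-0)
Segment 4: (2,-0) -> (7,-0)
Segment 5: (7,-0) -> (7,3)
Segment 6: (7,3) -> (7,4)
Segment 7: (7,4) -> (2,4)

Answer: _____________
_____________
_____________
_____________
_____________
_____________
_____________
__@@@@@@_____
_______@_____
_@_____@_____
_@_____@_____
@@@@@@@@_____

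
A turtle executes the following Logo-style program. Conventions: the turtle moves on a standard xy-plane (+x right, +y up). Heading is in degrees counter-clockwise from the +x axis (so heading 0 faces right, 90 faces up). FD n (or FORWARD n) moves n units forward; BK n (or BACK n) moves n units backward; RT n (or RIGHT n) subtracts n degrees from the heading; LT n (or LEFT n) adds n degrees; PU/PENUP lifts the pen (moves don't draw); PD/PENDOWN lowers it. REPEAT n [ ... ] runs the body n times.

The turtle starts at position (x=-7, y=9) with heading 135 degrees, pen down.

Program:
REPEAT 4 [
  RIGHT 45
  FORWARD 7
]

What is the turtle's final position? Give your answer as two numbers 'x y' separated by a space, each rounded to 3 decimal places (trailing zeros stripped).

Answer: 9.899 16

Derivation:
Executing turtle program step by step:
Start: pos=(-7,9), heading=135, pen down
REPEAT 4 [
  -- iteration 1/4 --
  RT 45: heading 135 -> 90
  FD 7: (-7,9) -> (-7,16) [heading=90, draw]
  -- iteration 2/4 --
  RT 45: heading 90 -> 45
  FD 7: (-7,16) -> (-2.05,20.95) [heading=45, draw]
  -- iteration 3/4 --
  RT 45: heading 45 -> 0
  FD 7: (-2.05,20.95) -> (4.95,20.95) [heading=0, draw]
  -- iteration 4/4 --
  RT 45: heading 0 -> 315
  FD 7: (4.95,20.95) -> (9.899,16) [heading=315, draw]
]
Final: pos=(9.899,16), heading=315, 4 segment(s) drawn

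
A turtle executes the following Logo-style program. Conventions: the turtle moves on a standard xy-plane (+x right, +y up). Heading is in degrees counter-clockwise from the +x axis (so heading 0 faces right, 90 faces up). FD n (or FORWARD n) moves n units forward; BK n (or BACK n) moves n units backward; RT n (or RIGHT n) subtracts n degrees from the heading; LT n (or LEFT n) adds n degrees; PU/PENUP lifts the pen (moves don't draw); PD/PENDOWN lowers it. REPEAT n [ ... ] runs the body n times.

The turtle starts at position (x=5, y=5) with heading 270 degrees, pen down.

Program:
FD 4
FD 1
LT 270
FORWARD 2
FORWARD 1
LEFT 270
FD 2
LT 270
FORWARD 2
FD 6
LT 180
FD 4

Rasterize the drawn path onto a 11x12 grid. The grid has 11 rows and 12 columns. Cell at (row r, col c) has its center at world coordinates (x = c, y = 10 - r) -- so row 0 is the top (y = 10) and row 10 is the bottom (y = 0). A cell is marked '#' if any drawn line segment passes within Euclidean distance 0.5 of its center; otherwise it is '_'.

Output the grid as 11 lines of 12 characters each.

Segment 0: (5,5) -> (5,1)
Segment 1: (5,1) -> (5,0)
Segment 2: (5,0) -> (3,0)
Segment 3: (3,0) -> (2,0)
Segment 4: (2,0) -> (2,2)
Segment 5: (2,2) -> (4,2)
Segment 6: (4,2) -> (10,2)
Segment 7: (10,2) -> (6,2)

Answer: ____________
____________
____________
____________
____________
_____#______
_____#______
_____#______
__#########_
__#__#______
__####______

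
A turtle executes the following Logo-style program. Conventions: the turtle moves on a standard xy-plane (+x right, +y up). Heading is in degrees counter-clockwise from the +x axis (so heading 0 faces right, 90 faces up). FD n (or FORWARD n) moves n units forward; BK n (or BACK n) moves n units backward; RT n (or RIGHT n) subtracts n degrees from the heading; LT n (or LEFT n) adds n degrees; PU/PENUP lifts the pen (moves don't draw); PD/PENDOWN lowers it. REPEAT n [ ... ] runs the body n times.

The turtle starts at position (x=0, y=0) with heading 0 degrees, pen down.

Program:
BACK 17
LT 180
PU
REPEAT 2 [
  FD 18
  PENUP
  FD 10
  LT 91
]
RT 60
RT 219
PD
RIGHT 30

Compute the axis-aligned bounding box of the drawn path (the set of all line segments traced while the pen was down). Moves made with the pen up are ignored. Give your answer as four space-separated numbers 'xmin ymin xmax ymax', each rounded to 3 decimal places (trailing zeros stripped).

Answer: -17 0 0 0

Derivation:
Executing turtle program step by step:
Start: pos=(0,0), heading=0, pen down
BK 17: (0,0) -> (-17,0) [heading=0, draw]
LT 180: heading 0 -> 180
PU: pen up
REPEAT 2 [
  -- iteration 1/2 --
  FD 18: (-17,0) -> (-35,0) [heading=180, move]
  PU: pen up
  FD 10: (-35,0) -> (-45,0) [heading=180, move]
  LT 91: heading 180 -> 271
  -- iteration 2/2 --
  FD 18: (-45,0) -> (-44.686,-17.997) [heading=271, move]
  PU: pen up
  FD 10: (-44.686,-17.997) -> (-44.511,-27.996) [heading=271, move]
  LT 91: heading 271 -> 2
]
RT 60: heading 2 -> 302
RT 219: heading 302 -> 83
PD: pen down
RT 30: heading 83 -> 53
Final: pos=(-44.511,-27.996), heading=53, 1 segment(s) drawn

Segment endpoints: x in {-17, 0}, y in {0}
xmin=-17, ymin=0, xmax=0, ymax=0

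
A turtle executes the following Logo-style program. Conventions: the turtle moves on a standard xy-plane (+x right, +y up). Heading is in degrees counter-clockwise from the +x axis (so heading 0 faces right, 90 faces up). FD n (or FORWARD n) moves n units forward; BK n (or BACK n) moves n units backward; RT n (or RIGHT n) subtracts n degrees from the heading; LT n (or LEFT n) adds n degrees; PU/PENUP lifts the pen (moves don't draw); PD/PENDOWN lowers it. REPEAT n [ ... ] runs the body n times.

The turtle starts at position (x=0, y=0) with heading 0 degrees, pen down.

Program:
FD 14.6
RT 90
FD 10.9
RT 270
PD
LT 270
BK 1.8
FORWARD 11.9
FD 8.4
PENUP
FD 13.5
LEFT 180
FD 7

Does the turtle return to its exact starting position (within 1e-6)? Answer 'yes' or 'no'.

Answer: no

Derivation:
Executing turtle program step by step:
Start: pos=(0,0), heading=0, pen down
FD 14.6: (0,0) -> (14.6,0) [heading=0, draw]
RT 90: heading 0 -> 270
FD 10.9: (14.6,0) -> (14.6,-10.9) [heading=270, draw]
RT 270: heading 270 -> 0
PD: pen down
LT 270: heading 0 -> 270
BK 1.8: (14.6,-10.9) -> (14.6,-9.1) [heading=270, draw]
FD 11.9: (14.6,-9.1) -> (14.6,-21) [heading=270, draw]
FD 8.4: (14.6,-21) -> (14.6,-29.4) [heading=270, draw]
PU: pen up
FD 13.5: (14.6,-29.4) -> (14.6,-42.9) [heading=270, move]
LT 180: heading 270 -> 90
FD 7: (14.6,-42.9) -> (14.6,-35.9) [heading=90, move]
Final: pos=(14.6,-35.9), heading=90, 5 segment(s) drawn

Start position: (0, 0)
Final position: (14.6, -35.9)
Distance = 38.755; >= 1e-6 -> NOT closed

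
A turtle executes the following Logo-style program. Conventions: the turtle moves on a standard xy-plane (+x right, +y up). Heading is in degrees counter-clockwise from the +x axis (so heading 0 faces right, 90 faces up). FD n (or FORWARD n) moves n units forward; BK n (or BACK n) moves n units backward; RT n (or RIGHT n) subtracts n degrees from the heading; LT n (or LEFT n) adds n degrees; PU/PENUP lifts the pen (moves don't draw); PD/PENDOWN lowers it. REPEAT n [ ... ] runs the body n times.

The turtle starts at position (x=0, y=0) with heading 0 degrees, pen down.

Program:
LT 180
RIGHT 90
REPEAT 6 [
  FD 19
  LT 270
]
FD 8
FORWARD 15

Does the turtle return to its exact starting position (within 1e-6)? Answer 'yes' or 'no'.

Executing turtle program step by step:
Start: pos=(0,0), heading=0, pen down
LT 180: heading 0 -> 180
RT 90: heading 180 -> 90
REPEAT 6 [
  -- iteration 1/6 --
  FD 19: (0,0) -> (0,19) [heading=90, draw]
  LT 270: heading 90 -> 0
  -- iteration 2/6 --
  FD 19: (0,19) -> (19,19) [heading=0, draw]
  LT 270: heading 0 -> 270
  -- iteration 3/6 --
  FD 19: (19,19) -> (19,0) [heading=270, draw]
  LT 270: heading 270 -> 180
  -- iteration 4/6 --
  FD 19: (19,0) -> (0,0) [heading=180, draw]
  LT 270: heading 180 -> 90
  -- iteration 5/6 --
  FD 19: (0,0) -> (0,19) [heading=90, draw]
  LT 270: heading 90 -> 0
  -- iteration 6/6 --
  FD 19: (0,19) -> (19,19) [heading=0, draw]
  LT 270: heading 0 -> 270
]
FD 8: (19,19) -> (19,11) [heading=270, draw]
FD 15: (19,11) -> (19,-4) [heading=270, draw]
Final: pos=(19,-4), heading=270, 8 segment(s) drawn

Start position: (0, 0)
Final position: (19, -4)
Distance = 19.416; >= 1e-6 -> NOT closed

Answer: no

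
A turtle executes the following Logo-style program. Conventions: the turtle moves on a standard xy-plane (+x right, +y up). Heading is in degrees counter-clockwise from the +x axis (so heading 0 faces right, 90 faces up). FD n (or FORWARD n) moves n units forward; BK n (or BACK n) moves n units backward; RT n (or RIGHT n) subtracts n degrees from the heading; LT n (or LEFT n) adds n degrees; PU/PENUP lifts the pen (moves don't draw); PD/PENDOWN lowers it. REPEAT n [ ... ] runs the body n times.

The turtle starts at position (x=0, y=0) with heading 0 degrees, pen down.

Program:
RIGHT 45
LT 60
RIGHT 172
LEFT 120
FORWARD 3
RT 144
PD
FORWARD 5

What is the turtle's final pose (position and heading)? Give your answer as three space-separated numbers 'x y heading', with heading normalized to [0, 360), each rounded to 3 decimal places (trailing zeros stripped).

Executing turtle program step by step:
Start: pos=(0,0), heading=0, pen down
RT 45: heading 0 -> 315
LT 60: heading 315 -> 15
RT 172: heading 15 -> 203
LT 120: heading 203 -> 323
FD 3: (0,0) -> (2.396,-1.805) [heading=323, draw]
RT 144: heading 323 -> 179
PD: pen down
FD 5: (2.396,-1.805) -> (-2.603,-1.718) [heading=179, draw]
Final: pos=(-2.603,-1.718), heading=179, 2 segment(s) drawn

Answer: -2.603 -1.718 179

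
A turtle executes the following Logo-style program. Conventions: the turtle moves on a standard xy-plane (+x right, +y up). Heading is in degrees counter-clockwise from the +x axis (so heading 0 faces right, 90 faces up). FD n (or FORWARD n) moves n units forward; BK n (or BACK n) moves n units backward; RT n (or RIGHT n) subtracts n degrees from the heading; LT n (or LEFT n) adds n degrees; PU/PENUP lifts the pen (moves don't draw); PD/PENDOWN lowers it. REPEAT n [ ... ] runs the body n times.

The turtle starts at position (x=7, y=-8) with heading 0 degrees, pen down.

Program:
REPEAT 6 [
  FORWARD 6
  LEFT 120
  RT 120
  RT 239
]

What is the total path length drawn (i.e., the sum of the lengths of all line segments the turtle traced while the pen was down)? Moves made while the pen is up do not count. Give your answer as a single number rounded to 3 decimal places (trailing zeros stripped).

Executing turtle program step by step:
Start: pos=(7,-8), heading=0, pen down
REPEAT 6 [
  -- iteration 1/6 --
  FD 6: (7,-8) -> (13,-8) [heading=0, draw]
  LT 120: heading 0 -> 120
  RT 120: heading 120 -> 0
  RT 239: heading 0 -> 121
  -- iteration 2/6 --
  FD 6: (13,-8) -> (9.91,-2.857) [heading=121, draw]
  LT 120: heading 121 -> 241
  RT 120: heading 241 -> 121
  RT 239: heading 121 -> 242
  -- iteration 3/6 --
  FD 6: (9.91,-2.857) -> (7.093,-8.155) [heading=242, draw]
  LT 120: heading 242 -> 2
  RT 120: heading 2 -> 242
  RT 239: heading 242 -> 3
  -- iteration 4/6 --
  FD 6: (7.093,-8.155) -> (13.085,-7.841) [heading=3, draw]
  LT 120: heading 3 -> 123
  RT 120: heading 123 -> 3
  RT 239: heading 3 -> 124
  -- iteration 5/6 --
  FD 6: (13.085,-7.841) -> (9.73,-2.866) [heading=124, draw]
  LT 120: heading 124 -> 244
  RT 120: heading 244 -> 124
  RT 239: heading 124 -> 245
  -- iteration 6/6 --
  FD 6: (9.73,-2.866) -> (7.194,-8.304) [heading=245, draw]
  LT 120: heading 245 -> 5
  RT 120: heading 5 -> 245
  RT 239: heading 245 -> 6
]
Final: pos=(7.194,-8.304), heading=6, 6 segment(s) drawn

Segment lengths:
  seg 1: (7,-8) -> (13,-8), length = 6
  seg 2: (13,-8) -> (9.91,-2.857), length = 6
  seg 3: (9.91,-2.857) -> (7.093,-8.155), length = 6
  seg 4: (7.093,-8.155) -> (13.085,-7.841), length = 6
  seg 5: (13.085,-7.841) -> (9.73,-2.866), length = 6
  seg 6: (9.73,-2.866) -> (7.194,-8.304), length = 6
Total = 36

Answer: 36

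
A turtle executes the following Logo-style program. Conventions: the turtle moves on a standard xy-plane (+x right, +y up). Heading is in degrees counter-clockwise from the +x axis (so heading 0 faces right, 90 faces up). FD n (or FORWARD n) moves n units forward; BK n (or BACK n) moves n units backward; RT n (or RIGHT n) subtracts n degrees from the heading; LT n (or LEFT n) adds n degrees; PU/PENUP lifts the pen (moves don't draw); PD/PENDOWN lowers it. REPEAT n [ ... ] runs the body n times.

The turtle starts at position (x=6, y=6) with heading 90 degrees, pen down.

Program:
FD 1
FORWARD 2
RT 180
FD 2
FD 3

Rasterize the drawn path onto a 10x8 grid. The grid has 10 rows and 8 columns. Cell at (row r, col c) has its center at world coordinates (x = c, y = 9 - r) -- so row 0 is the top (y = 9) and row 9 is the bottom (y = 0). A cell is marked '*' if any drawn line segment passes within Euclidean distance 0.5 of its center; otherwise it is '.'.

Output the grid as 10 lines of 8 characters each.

Answer: ......*.
......*.
......*.
......*.
......*.
......*.
........
........
........
........

Derivation:
Segment 0: (6,6) -> (6,7)
Segment 1: (6,7) -> (6,9)
Segment 2: (6,9) -> (6,7)
Segment 3: (6,7) -> (6,4)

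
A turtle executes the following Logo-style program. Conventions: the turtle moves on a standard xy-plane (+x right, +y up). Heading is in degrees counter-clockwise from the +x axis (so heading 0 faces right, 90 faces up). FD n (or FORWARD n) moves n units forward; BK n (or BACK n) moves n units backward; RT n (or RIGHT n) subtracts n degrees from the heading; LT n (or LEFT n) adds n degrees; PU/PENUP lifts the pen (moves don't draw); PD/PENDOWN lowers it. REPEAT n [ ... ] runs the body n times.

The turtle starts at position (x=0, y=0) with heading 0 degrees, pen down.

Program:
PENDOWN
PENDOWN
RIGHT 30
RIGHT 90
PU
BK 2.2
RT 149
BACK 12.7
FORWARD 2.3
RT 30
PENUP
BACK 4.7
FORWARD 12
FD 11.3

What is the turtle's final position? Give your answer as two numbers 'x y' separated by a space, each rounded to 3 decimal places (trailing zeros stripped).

Executing turtle program step by step:
Start: pos=(0,0), heading=0, pen down
PD: pen down
PD: pen down
RT 30: heading 0 -> 330
RT 90: heading 330 -> 240
PU: pen up
BK 2.2: (0,0) -> (1.1,1.905) [heading=240, move]
RT 149: heading 240 -> 91
BK 12.7: (1.1,1.905) -> (1.322,-10.793) [heading=91, move]
FD 2.3: (1.322,-10.793) -> (1.282,-8.493) [heading=91, move]
RT 30: heading 91 -> 61
PU: pen up
BK 4.7: (1.282,-8.493) -> (-0.997,-12.604) [heading=61, move]
FD 12: (-0.997,-12.604) -> (4.821,-2.108) [heading=61, move]
FD 11.3: (4.821,-2.108) -> (10.299,7.775) [heading=61, move]
Final: pos=(10.299,7.775), heading=61, 0 segment(s) drawn

Answer: 10.299 7.775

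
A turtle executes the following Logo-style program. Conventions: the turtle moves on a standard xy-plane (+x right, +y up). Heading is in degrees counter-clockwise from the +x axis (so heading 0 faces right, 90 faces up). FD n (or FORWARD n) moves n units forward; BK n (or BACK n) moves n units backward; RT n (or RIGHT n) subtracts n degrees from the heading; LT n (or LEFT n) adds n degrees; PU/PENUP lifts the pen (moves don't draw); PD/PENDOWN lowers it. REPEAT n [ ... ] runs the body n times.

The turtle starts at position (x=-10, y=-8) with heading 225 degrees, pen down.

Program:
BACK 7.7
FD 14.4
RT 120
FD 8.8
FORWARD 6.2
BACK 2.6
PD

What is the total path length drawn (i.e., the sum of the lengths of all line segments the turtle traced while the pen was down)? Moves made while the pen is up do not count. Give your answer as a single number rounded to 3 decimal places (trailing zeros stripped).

Answer: 39.7

Derivation:
Executing turtle program step by step:
Start: pos=(-10,-8), heading=225, pen down
BK 7.7: (-10,-8) -> (-4.555,-2.555) [heading=225, draw]
FD 14.4: (-4.555,-2.555) -> (-14.738,-12.738) [heading=225, draw]
RT 120: heading 225 -> 105
FD 8.8: (-14.738,-12.738) -> (-17.015,-4.237) [heading=105, draw]
FD 6.2: (-17.015,-4.237) -> (-18.62,1.751) [heading=105, draw]
BK 2.6: (-18.62,1.751) -> (-17.947,-0.76) [heading=105, draw]
PD: pen down
Final: pos=(-17.947,-0.76), heading=105, 5 segment(s) drawn

Segment lengths:
  seg 1: (-10,-8) -> (-4.555,-2.555), length = 7.7
  seg 2: (-4.555,-2.555) -> (-14.738,-12.738), length = 14.4
  seg 3: (-14.738,-12.738) -> (-17.015,-4.237), length = 8.8
  seg 4: (-17.015,-4.237) -> (-18.62,1.751), length = 6.2
  seg 5: (-18.62,1.751) -> (-17.947,-0.76), length = 2.6
Total = 39.7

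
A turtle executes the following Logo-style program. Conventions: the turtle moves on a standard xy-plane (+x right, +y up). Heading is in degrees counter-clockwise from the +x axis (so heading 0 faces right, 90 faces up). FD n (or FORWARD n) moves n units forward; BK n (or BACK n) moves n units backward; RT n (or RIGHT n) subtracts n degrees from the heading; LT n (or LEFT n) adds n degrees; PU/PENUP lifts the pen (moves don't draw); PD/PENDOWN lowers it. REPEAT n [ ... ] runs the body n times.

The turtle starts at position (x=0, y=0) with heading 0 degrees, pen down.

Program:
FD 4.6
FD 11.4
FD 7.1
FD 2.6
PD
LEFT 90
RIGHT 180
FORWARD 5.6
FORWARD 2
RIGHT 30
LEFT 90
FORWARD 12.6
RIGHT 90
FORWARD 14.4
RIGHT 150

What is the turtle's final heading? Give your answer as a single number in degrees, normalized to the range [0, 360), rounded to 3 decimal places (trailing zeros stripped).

Answer: 90

Derivation:
Executing turtle program step by step:
Start: pos=(0,0), heading=0, pen down
FD 4.6: (0,0) -> (4.6,0) [heading=0, draw]
FD 11.4: (4.6,0) -> (16,0) [heading=0, draw]
FD 7.1: (16,0) -> (23.1,0) [heading=0, draw]
FD 2.6: (23.1,0) -> (25.7,0) [heading=0, draw]
PD: pen down
LT 90: heading 0 -> 90
RT 180: heading 90 -> 270
FD 5.6: (25.7,0) -> (25.7,-5.6) [heading=270, draw]
FD 2: (25.7,-5.6) -> (25.7,-7.6) [heading=270, draw]
RT 30: heading 270 -> 240
LT 90: heading 240 -> 330
FD 12.6: (25.7,-7.6) -> (36.612,-13.9) [heading=330, draw]
RT 90: heading 330 -> 240
FD 14.4: (36.612,-13.9) -> (29.412,-26.371) [heading=240, draw]
RT 150: heading 240 -> 90
Final: pos=(29.412,-26.371), heading=90, 8 segment(s) drawn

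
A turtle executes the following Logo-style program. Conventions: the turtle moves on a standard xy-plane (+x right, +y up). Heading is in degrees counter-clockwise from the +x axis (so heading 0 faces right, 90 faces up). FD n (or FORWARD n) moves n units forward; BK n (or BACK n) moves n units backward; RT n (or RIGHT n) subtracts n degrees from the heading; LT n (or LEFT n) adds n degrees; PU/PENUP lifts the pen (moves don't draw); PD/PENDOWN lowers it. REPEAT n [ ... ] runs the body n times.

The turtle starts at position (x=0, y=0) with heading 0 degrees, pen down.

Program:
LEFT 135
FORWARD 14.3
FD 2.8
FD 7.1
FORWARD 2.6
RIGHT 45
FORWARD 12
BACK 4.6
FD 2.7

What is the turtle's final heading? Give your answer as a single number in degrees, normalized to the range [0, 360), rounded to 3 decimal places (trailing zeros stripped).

Executing turtle program step by step:
Start: pos=(0,0), heading=0, pen down
LT 135: heading 0 -> 135
FD 14.3: (0,0) -> (-10.112,10.112) [heading=135, draw]
FD 2.8: (-10.112,10.112) -> (-12.092,12.092) [heading=135, draw]
FD 7.1: (-12.092,12.092) -> (-17.112,17.112) [heading=135, draw]
FD 2.6: (-17.112,17.112) -> (-18.95,18.95) [heading=135, draw]
RT 45: heading 135 -> 90
FD 12: (-18.95,18.95) -> (-18.95,30.95) [heading=90, draw]
BK 4.6: (-18.95,30.95) -> (-18.95,26.35) [heading=90, draw]
FD 2.7: (-18.95,26.35) -> (-18.95,29.05) [heading=90, draw]
Final: pos=(-18.95,29.05), heading=90, 7 segment(s) drawn

Answer: 90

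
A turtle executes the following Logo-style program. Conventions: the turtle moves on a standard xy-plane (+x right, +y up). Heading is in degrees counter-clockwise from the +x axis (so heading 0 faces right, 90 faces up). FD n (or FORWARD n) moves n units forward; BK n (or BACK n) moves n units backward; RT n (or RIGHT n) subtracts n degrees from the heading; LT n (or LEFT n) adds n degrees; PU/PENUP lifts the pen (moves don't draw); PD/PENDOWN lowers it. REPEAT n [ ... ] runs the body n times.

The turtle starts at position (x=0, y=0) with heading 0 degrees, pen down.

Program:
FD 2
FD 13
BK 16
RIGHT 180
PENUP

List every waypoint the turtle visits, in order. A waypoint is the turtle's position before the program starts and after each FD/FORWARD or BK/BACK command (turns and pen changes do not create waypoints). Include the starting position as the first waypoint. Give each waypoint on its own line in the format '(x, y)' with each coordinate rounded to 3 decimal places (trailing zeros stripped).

Answer: (0, 0)
(2, 0)
(15, 0)
(-1, 0)

Derivation:
Executing turtle program step by step:
Start: pos=(0,0), heading=0, pen down
FD 2: (0,0) -> (2,0) [heading=0, draw]
FD 13: (2,0) -> (15,0) [heading=0, draw]
BK 16: (15,0) -> (-1,0) [heading=0, draw]
RT 180: heading 0 -> 180
PU: pen up
Final: pos=(-1,0), heading=180, 3 segment(s) drawn
Waypoints (4 total):
(0, 0)
(2, 0)
(15, 0)
(-1, 0)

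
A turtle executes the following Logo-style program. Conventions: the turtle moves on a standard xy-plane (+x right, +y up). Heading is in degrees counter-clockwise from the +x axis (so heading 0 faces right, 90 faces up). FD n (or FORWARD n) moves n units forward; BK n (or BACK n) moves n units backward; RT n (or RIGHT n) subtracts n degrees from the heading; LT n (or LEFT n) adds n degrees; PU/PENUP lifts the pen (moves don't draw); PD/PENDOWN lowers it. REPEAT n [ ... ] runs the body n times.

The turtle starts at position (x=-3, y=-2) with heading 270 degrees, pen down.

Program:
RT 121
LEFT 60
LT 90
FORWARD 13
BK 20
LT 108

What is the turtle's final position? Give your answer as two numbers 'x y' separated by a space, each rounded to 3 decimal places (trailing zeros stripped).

Answer: -6.394 4.122

Derivation:
Executing turtle program step by step:
Start: pos=(-3,-2), heading=270, pen down
RT 121: heading 270 -> 149
LT 60: heading 149 -> 209
LT 90: heading 209 -> 299
FD 13: (-3,-2) -> (3.303,-13.37) [heading=299, draw]
BK 20: (3.303,-13.37) -> (-6.394,4.122) [heading=299, draw]
LT 108: heading 299 -> 47
Final: pos=(-6.394,4.122), heading=47, 2 segment(s) drawn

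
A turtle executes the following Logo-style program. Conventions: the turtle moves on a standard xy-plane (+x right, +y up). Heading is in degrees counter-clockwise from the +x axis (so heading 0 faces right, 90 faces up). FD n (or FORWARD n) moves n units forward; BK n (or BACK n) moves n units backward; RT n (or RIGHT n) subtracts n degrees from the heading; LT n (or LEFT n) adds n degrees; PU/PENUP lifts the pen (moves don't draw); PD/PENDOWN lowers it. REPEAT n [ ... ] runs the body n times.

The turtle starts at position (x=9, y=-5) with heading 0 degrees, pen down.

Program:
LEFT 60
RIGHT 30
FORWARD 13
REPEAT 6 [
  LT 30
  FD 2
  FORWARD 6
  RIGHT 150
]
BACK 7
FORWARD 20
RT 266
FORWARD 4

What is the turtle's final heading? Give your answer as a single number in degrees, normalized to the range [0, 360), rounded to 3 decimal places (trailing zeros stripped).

Answer: 124

Derivation:
Executing turtle program step by step:
Start: pos=(9,-5), heading=0, pen down
LT 60: heading 0 -> 60
RT 30: heading 60 -> 30
FD 13: (9,-5) -> (20.258,1.5) [heading=30, draw]
REPEAT 6 [
  -- iteration 1/6 --
  LT 30: heading 30 -> 60
  FD 2: (20.258,1.5) -> (21.258,3.232) [heading=60, draw]
  FD 6: (21.258,3.232) -> (24.258,8.428) [heading=60, draw]
  RT 150: heading 60 -> 270
  -- iteration 2/6 --
  LT 30: heading 270 -> 300
  FD 2: (24.258,8.428) -> (25.258,6.696) [heading=300, draw]
  FD 6: (25.258,6.696) -> (28.258,1.5) [heading=300, draw]
  RT 150: heading 300 -> 150
  -- iteration 3/6 --
  LT 30: heading 150 -> 180
  FD 2: (28.258,1.5) -> (26.258,1.5) [heading=180, draw]
  FD 6: (26.258,1.5) -> (20.258,1.5) [heading=180, draw]
  RT 150: heading 180 -> 30
  -- iteration 4/6 --
  LT 30: heading 30 -> 60
  FD 2: (20.258,1.5) -> (21.258,3.232) [heading=60, draw]
  FD 6: (21.258,3.232) -> (24.258,8.428) [heading=60, draw]
  RT 150: heading 60 -> 270
  -- iteration 5/6 --
  LT 30: heading 270 -> 300
  FD 2: (24.258,8.428) -> (25.258,6.696) [heading=300, draw]
  FD 6: (25.258,6.696) -> (28.258,1.5) [heading=300, draw]
  RT 150: heading 300 -> 150
  -- iteration 6/6 --
  LT 30: heading 150 -> 180
  FD 2: (28.258,1.5) -> (26.258,1.5) [heading=180, draw]
  FD 6: (26.258,1.5) -> (20.258,1.5) [heading=180, draw]
  RT 150: heading 180 -> 30
]
BK 7: (20.258,1.5) -> (14.196,-2) [heading=30, draw]
FD 20: (14.196,-2) -> (31.517,8) [heading=30, draw]
RT 266: heading 30 -> 124
FD 4: (31.517,8) -> (29.28,11.316) [heading=124, draw]
Final: pos=(29.28,11.316), heading=124, 16 segment(s) drawn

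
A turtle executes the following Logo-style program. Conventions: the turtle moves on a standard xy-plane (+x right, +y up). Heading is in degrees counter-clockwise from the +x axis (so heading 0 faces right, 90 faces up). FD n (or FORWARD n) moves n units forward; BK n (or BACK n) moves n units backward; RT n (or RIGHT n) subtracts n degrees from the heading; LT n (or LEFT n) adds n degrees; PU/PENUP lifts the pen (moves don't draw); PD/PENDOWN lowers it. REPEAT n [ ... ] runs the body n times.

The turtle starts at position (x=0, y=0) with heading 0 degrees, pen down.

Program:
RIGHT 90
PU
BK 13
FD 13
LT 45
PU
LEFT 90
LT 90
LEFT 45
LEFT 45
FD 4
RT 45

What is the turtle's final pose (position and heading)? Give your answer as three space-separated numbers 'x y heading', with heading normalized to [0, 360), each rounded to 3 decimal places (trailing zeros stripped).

Executing turtle program step by step:
Start: pos=(0,0), heading=0, pen down
RT 90: heading 0 -> 270
PU: pen up
BK 13: (0,0) -> (0,13) [heading=270, move]
FD 13: (0,13) -> (0,0) [heading=270, move]
LT 45: heading 270 -> 315
PU: pen up
LT 90: heading 315 -> 45
LT 90: heading 45 -> 135
LT 45: heading 135 -> 180
LT 45: heading 180 -> 225
FD 4: (0,0) -> (-2.828,-2.828) [heading=225, move]
RT 45: heading 225 -> 180
Final: pos=(-2.828,-2.828), heading=180, 0 segment(s) drawn

Answer: -2.828 -2.828 180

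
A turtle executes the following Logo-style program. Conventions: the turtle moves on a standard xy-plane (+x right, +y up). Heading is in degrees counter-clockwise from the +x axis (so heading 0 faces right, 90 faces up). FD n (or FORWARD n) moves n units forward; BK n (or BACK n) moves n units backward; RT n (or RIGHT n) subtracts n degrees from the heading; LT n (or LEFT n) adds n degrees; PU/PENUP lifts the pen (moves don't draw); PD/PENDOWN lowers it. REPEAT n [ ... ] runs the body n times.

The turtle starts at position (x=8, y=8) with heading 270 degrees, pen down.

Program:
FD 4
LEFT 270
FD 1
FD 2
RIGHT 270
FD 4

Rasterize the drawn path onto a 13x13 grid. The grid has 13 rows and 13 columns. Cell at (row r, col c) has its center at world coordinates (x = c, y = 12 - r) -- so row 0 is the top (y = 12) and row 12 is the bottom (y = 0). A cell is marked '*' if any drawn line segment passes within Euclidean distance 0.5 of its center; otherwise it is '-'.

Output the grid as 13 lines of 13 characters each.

Answer: -------------
-------------
-------------
-------------
--------*----
--------*----
--------*----
--------*----
-----****----
-----*-------
-----*-------
-----*-------
-----*-------

Derivation:
Segment 0: (8,8) -> (8,4)
Segment 1: (8,4) -> (7,4)
Segment 2: (7,4) -> (5,4)
Segment 3: (5,4) -> (5,0)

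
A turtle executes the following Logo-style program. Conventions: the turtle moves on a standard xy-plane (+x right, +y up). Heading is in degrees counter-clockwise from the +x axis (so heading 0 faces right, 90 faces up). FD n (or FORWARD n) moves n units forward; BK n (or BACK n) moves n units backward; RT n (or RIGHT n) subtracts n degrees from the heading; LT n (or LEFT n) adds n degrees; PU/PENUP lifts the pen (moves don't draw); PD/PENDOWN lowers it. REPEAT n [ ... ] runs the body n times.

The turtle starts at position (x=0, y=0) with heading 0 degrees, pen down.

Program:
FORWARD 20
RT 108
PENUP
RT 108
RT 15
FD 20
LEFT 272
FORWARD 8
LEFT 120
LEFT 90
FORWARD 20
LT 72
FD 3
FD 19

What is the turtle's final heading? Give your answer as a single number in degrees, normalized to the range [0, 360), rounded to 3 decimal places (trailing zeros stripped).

Executing turtle program step by step:
Start: pos=(0,0), heading=0, pen down
FD 20: (0,0) -> (20,0) [heading=0, draw]
RT 108: heading 0 -> 252
PU: pen up
RT 108: heading 252 -> 144
RT 15: heading 144 -> 129
FD 20: (20,0) -> (7.414,15.543) [heading=129, move]
LT 272: heading 129 -> 41
FD 8: (7.414,15.543) -> (13.451,20.791) [heading=41, move]
LT 120: heading 41 -> 161
LT 90: heading 161 -> 251
FD 20: (13.451,20.791) -> (6.94,1.881) [heading=251, move]
LT 72: heading 251 -> 323
FD 3: (6.94,1.881) -> (9.336,0.076) [heading=323, move]
FD 19: (9.336,0.076) -> (24.51,-11.359) [heading=323, move]
Final: pos=(24.51,-11.359), heading=323, 1 segment(s) drawn

Answer: 323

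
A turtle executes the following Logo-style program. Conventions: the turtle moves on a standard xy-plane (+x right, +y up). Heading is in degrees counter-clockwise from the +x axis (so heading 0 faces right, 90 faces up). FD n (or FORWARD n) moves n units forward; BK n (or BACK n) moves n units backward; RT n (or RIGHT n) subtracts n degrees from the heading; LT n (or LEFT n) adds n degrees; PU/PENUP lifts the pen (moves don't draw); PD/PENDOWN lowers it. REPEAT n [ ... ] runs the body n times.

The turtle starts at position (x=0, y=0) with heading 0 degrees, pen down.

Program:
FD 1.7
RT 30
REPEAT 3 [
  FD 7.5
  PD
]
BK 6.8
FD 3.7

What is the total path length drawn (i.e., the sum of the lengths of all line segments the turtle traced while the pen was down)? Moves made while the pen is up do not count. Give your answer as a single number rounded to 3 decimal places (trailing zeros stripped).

Executing turtle program step by step:
Start: pos=(0,0), heading=0, pen down
FD 1.7: (0,0) -> (1.7,0) [heading=0, draw]
RT 30: heading 0 -> 330
REPEAT 3 [
  -- iteration 1/3 --
  FD 7.5: (1.7,0) -> (8.195,-3.75) [heading=330, draw]
  PD: pen down
  -- iteration 2/3 --
  FD 7.5: (8.195,-3.75) -> (14.69,-7.5) [heading=330, draw]
  PD: pen down
  -- iteration 3/3 --
  FD 7.5: (14.69,-7.5) -> (21.186,-11.25) [heading=330, draw]
  PD: pen down
]
BK 6.8: (21.186,-11.25) -> (15.297,-7.85) [heading=330, draw]
FD 3.7: (15.297,-7.85) -> (18.501,-9.7) [heading=330, draw]
Final: pos=(18.501,-9.7), heading=330, 6 segment(s) drawn

Segment lengths:
  seg 1: (0,0) -> (1.7,0), length = 1.7
  seg 2: (1.7,0) -> (8.195,-3.75), length = 7.5
  seg 3: (8.195,-3.75) -> (14.69,-7.5), length = 7.5
  seg 4: (14.69,-7.5) -> (21.186,-11.25), length = 7.5
  seg 5: (21.186,-11.25) -> (15.297,-7.85), length = 6.8
  seg 6: (15.297,-7.85) -> (18.501,-9.7), length = 3.7
Total = 34.7

Answer: 34.7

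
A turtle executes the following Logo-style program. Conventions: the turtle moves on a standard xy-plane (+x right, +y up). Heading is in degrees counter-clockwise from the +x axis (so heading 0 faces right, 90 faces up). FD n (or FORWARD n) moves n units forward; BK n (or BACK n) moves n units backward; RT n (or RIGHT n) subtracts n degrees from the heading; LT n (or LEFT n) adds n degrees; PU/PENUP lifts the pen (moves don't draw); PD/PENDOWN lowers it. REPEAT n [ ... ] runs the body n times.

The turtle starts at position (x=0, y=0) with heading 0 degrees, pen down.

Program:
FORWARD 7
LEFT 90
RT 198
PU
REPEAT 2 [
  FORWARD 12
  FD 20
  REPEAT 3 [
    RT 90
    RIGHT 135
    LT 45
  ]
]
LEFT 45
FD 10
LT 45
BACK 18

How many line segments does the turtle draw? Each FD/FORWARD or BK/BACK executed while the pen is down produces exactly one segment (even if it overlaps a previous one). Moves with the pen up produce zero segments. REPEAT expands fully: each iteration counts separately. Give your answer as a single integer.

Executing turtle program step by step:
Start: pos=(0,0), heading=0, pen down
FD 7: (0,0) -> (7,0) [heading=0, draw]
LT 90: heading 0 -> 90
RT 198: heading 90 -> 252
PU: pen up
REPEAT 2 [
  -- iteration 1/2 --
  FD 12: (7,0) -> (3.292,-11.413) [heading=252, move]
  FD 20: (3.292,-11.413) -> (-2.889,-30.434) [heading=252, move]
  REPEAT 3 [
    -- iteration 1/3 --
    RT 90: heading 252 -> 162
    RT 135: heading 162 -> 27
    LT 45: heading 27 -> 72
    -- iteration 2/3 --
    RT 90: heading 72 -> 342
    RT 135: heading 342 -> 207
    LT 45: heading 207 -> 252
    -- iteration 3/3 --
    RT 90: heading 252 -> 162
    RT 135: heading 162 -> 27
    LT 45: heading 27 -> 72
  ]
  -- iteration 2/2 --
  FD 12: (-2.889,-30.434) -> (0.82,-19.021) [heading=72, move]
  FD 20: (0.82,-19.021) -> (7,0) [heading=72, move]
  REPEAT 3 [
    -- iteration 1/3 --
    RT 90: heading 72 -> 342
    RT 135: heading 342 -> 207
    LT 45: heading 207 -> 252
    -- iteration 2/3 --
    RT 90: heading 252 -> 162
    RT 135: heading 162 -> 27
    LT 45: heading 27 -> 72
    -- iteration 3/3 --
    RT 90: heading 72 -> 342
    RT 135: heading 342 -> 207
    LT 45: heading 207 -> 252
  ]
]
LT 45: heading 252 -> 297
FD 10: (7,0) -> (11.54,-8.91) [heading=297, move]
LT 45: heading 297 -> 342
BK 18: (11.54,-8.91) -> (-5.579,-3.348) [heading=342, move]
Final: pos=(-5.579,-3.348), heading=342, 1 segment(s) drawn
Segments drawn: 1

Answer: 1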